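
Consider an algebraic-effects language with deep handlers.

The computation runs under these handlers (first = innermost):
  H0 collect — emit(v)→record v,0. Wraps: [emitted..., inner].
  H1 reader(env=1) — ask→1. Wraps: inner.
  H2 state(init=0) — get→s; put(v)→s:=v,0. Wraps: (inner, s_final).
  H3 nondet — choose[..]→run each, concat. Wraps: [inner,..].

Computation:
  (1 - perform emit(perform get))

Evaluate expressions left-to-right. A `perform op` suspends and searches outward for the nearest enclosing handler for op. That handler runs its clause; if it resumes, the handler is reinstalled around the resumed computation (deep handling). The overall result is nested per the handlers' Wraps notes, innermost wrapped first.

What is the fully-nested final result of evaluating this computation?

Answer: [([0, 1], 0)]

Evaluation trace:
get @ H2 ⇒ 0
emit(0) @ H0 ⇒ out+=0
H0 returns [0, 1]
H1 returns [0, 1]
H2 returns ([0, 1], 0)
H3 returns [([0, 1], 0)]
= [([0, 1], 0)]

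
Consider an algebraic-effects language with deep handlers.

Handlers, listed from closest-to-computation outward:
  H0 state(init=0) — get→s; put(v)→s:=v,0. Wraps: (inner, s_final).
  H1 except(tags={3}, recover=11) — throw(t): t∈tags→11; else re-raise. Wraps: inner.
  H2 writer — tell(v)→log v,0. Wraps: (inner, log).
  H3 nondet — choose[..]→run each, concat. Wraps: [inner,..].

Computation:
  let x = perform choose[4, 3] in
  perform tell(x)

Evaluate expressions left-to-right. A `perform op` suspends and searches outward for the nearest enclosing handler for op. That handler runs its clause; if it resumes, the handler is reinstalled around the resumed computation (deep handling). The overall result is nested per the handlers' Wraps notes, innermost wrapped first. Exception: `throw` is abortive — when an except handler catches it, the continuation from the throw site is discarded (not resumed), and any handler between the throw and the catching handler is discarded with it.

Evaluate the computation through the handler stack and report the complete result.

Step-by-step:
choose[4, 3] @ H3
  branch[0] choose=4:
    tell(4) @ H2 ⇒ log+=4
    H0 returns (0, 0)
    H1 returns (0, 0)
    H2 returns ((0, 0), (4))
    H3 returns [((0, 0), (4))]
  branch[1] choose=3:
    tell(3) @ H2 ⇒ log+=3
    H0 returns (0, 0)
    H1 returns (0, 0)
    H2 returns ((0, 0), (3))
    H3 returns [((0, 0), (3))]
= [((0, 0), (4)), ((0, 0), (3))]

Answer: [((0, 0), (4)), ((0, 0), (3))]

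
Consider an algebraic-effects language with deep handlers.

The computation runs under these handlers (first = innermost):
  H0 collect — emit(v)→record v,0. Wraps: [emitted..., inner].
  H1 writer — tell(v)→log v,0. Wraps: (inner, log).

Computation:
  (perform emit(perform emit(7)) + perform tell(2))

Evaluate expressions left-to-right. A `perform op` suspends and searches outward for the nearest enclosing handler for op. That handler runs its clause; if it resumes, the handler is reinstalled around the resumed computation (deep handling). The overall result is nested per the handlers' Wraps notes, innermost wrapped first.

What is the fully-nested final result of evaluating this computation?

Answer: ([7, 0, 0], (2))

Evaluation trace:
emit(7) @ H0 ⇒ out+=7
emit(0) @ H0 ⇒ out+=0
tell(2) @ H1 ⇒ log+=2
H0 returns [7, 0, 0]
H1 returns ([7, 0, 0], (2))
= ([7, 0, 0], (2))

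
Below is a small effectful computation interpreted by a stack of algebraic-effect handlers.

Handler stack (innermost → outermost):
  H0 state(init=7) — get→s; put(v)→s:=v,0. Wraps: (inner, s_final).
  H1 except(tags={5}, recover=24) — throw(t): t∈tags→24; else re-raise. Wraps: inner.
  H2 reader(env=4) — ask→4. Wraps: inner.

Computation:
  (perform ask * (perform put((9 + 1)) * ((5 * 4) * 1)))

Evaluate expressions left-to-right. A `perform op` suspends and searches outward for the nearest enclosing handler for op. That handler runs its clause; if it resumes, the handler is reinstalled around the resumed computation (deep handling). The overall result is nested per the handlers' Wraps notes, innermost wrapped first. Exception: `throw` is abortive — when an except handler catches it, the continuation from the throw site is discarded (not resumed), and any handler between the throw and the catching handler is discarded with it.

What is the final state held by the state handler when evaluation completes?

Answer: 10

Working:
ask @ H2 ⇒ 4
put(10) @ H0 ⇒ s:=10
H0 returns (0, 10)
H1 returns (0, 10)
H2 returns (0, 10)
= (0, 10)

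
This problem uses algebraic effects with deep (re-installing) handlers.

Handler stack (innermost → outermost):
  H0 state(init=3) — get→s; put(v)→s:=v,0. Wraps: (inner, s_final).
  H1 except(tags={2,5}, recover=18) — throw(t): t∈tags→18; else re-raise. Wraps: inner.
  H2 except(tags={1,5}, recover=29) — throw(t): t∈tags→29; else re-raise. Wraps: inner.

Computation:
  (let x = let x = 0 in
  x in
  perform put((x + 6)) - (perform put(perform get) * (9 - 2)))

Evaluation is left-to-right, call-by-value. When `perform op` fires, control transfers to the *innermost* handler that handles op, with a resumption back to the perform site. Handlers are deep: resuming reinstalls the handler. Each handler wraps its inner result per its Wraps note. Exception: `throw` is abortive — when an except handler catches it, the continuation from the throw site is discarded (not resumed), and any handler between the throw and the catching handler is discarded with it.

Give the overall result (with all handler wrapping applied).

Step-by-step:
put(6) @ H0 ⇒ s:=6
get @ H0 ⇒ 6
put(6) @ H0 ⇒ s:=6
H0 returns (0, 6)
H1 returns (0, 6)
H2 returns (0, 6)
= (0, 6)

Answer: (0, 6)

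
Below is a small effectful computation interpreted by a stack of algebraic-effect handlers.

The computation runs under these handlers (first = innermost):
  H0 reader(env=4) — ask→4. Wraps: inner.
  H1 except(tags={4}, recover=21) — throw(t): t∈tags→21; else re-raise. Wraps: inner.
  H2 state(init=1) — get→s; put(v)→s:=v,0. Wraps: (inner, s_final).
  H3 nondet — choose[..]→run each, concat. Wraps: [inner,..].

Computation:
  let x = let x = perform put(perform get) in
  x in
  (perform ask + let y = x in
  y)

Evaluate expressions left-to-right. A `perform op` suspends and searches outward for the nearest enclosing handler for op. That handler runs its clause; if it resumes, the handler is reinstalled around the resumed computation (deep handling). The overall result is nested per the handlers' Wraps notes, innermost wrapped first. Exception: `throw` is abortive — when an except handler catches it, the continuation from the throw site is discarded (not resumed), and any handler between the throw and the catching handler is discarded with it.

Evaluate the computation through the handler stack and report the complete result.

Step-by-step:
get @ H2 ⇒ 1
put(1) @ H2 ⇒ s:=1
ask @ H0 ⇒ 4
H0 returns 4
H1 returns 4
H2 returns (4, 1)
H3 returns [(4, 1)]
= [(4, 1)]

Answer: [(4, 1)]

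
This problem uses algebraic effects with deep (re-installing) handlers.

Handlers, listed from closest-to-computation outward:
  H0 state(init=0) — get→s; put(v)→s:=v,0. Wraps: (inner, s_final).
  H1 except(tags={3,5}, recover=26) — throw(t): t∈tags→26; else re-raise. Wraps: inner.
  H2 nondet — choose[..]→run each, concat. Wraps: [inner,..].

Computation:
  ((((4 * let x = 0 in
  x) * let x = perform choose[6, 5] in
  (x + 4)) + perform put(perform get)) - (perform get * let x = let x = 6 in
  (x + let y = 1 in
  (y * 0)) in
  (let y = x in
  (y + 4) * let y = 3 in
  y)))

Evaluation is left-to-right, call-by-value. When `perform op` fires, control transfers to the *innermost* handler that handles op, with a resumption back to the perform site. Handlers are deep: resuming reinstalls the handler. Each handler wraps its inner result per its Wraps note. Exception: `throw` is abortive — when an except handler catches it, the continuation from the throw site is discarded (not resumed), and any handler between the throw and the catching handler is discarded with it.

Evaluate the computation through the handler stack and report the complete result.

Evaluation trace:
choose[6, 5] @ H2
  branch[0] choose=6:
    get @ H0 ⇒ 0
    put(0) @ H0 ⇒ s:=0
    get @ H0 ⇒ 0
    H0 returns (0, 0)
    H1 returns (0, 0)
    H2 returns [(0, 0)]
  branch[1] choose=5:
    get @ H0 ⇒ 0
    put(0) @ H0 ⇒ s:=0
    get @ H0 ⇒ 0
    H0 returns (0, 0)
    H1 returns (0, 0)
    H2 returns [(0, 0)]
= [(0, 0), (0, 0)]

Answer: [(0, 0), (0, 0)]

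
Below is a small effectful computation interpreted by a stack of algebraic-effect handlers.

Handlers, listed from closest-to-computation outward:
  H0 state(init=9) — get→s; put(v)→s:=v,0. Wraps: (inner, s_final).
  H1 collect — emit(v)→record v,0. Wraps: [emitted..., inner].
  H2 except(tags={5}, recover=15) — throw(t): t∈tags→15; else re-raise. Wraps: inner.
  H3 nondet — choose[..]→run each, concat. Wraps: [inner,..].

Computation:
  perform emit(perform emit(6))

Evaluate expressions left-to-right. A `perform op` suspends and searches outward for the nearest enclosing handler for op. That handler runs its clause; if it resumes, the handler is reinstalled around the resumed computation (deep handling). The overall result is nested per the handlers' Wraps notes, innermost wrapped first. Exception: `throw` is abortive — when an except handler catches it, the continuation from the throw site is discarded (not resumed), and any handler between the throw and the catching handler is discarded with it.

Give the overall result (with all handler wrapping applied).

Evaluation trace:
emit(6) @ H1 ⇒ out+=6
emit(0) @ H1 ⇒ out+=0
H0 returns (0, 9)
H1 returns [6, 0, (0, 9)]
H2 returns [6, 0, (0, 9)]
H3 returns [[6, 0, (0, 9)]]
= [[6, 0, (0, 9)]]

Answer: [[6, 0, (0, 9)]]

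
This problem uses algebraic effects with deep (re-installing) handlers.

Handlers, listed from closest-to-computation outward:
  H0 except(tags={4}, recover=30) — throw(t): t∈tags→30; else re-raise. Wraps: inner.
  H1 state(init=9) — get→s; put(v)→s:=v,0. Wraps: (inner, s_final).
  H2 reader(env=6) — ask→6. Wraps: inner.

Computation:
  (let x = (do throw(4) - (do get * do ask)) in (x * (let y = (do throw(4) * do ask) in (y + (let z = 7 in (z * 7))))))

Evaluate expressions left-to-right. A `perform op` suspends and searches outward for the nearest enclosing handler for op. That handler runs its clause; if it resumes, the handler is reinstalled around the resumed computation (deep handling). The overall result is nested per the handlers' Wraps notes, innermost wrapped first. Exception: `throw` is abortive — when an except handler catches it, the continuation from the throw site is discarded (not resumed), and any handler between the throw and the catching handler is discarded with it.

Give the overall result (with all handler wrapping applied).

Answer: (30, 9)

Evaluation trace:
throw(4) @ H0 caught ⇒ 30
H1 returns (30, 9)
H2 returns (30, 9)
= (30, 9)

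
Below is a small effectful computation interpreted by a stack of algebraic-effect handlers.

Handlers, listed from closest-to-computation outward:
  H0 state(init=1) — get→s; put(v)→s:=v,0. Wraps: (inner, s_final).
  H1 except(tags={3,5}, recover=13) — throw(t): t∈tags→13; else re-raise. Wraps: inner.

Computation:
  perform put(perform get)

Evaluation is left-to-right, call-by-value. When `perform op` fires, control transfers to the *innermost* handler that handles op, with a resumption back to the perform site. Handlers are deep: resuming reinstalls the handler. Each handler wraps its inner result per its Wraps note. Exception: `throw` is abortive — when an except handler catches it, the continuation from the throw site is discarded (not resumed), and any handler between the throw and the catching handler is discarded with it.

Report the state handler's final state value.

Answer: 1

Working:
get @ H0 ⇒ 1
put(1) @ H0 ⇒ s:=1
H0 returns (0, 1)
H1 returns (0, 1)
= (0, 1)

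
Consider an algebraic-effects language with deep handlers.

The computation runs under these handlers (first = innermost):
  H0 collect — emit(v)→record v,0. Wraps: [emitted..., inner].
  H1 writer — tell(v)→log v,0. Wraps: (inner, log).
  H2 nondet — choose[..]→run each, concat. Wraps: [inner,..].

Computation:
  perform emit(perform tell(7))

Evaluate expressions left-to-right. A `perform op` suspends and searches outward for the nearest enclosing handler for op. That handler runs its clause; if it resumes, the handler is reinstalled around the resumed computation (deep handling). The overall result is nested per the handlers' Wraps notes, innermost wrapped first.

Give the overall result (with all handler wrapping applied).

Answer: [([0, 0], (7))]

Evaluation trace:
tell(7) @ H1 ⇒ log+=7
emit(0) @ H0 ⇒ out+=0
H0 returns [0, 0]
H1 returns ([0, 0], (7))
H2 returns [([0, 0], (7))]
= [([0, 0], (7))]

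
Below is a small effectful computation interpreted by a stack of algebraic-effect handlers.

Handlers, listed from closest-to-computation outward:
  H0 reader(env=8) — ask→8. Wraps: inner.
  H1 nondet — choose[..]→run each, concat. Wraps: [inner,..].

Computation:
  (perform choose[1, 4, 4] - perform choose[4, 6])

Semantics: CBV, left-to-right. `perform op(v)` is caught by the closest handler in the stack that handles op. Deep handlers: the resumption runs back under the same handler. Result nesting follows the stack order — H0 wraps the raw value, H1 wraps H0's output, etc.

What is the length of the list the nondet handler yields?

Answer: 6

Working:
choose[1, 4, 4] @ H1
  branch[0] choose=1:
    choose[4, 6] @ H1
      branch[0] choose=4:
        H0 returns -3
        H1 returns [-3]
      branch[1] choose=6:
        H0 returns -5
        H1 returns [-5]
  branch[1] choose=4:
    choose[4, 6] @ H1
      branch[0] choose=4:
        H0 returns 0
        H1 returns [0]
      branch[1] choose=6:
        H0 returns -2
        H1 returns [-2]
  branch[2] choose=4:
    choose[4, 6] @ H1
      branch[0] choose=4:
        H0 returns 0
        H1 returns [0]
      branch[1] choose=6:
        H0 returns -2
        H1 returns [-2]
= [-3, -5, 0, -2, 0, -2]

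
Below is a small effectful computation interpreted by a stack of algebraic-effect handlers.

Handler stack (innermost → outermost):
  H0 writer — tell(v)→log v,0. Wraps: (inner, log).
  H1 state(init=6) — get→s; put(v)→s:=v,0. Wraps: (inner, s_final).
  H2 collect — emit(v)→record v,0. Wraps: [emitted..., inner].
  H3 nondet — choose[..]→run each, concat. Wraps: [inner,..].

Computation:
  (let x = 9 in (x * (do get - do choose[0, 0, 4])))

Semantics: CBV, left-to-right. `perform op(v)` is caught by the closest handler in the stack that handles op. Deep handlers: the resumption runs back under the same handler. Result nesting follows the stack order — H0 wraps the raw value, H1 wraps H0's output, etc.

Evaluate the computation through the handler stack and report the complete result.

Answer: [[((54, ()), 6)], [((54, ()), 6)], [((18, ()), 6)]]

Step-by-step:
get @ H1 ⇒ 6
choose[0, 0, 4] @ H3
  branch[0] choose=0:
    H0 returns (54, ())
    H1 returns ((54, ()), 6)
    H2 returns [((54, ()), 6)]
    H3 returns [[((54, ()), 6)]]
  branch[1] choose=0:
    H0 returns (54, ())
    H1 returns ((54, ()), 6)
    H2 returns [((54, ()), 6)]
    H3 returns [[((54, ()), 6)]]
  branch[2] choose=4:
    H0 returns (18, ())
    H1 returns ((18, ()), 6)
    H2 returns [((18, ()), 6)]
    H3 returns [[((18, ()), 6)]]
= [[((54, ()), 6)], [((54, ()), 6)], [((18, ()), 6)]]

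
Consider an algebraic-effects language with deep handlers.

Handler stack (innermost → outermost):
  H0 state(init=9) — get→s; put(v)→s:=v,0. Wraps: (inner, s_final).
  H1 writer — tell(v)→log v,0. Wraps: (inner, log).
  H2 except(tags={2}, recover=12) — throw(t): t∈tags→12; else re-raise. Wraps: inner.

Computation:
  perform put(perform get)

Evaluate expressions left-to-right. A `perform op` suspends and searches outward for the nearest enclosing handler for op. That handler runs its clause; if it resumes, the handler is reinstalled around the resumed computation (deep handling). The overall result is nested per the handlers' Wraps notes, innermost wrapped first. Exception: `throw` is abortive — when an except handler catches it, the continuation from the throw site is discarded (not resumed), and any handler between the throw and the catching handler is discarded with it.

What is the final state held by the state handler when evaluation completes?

Working:
get @ H0 ⇒ 9
put(9) @ H0 ⇒ s:=9
H0 returns (0, 9)
H1 returns ((0, 9), ())
H2 returns ((0, 9), ())
= ((0, 9), ())

Answer: 9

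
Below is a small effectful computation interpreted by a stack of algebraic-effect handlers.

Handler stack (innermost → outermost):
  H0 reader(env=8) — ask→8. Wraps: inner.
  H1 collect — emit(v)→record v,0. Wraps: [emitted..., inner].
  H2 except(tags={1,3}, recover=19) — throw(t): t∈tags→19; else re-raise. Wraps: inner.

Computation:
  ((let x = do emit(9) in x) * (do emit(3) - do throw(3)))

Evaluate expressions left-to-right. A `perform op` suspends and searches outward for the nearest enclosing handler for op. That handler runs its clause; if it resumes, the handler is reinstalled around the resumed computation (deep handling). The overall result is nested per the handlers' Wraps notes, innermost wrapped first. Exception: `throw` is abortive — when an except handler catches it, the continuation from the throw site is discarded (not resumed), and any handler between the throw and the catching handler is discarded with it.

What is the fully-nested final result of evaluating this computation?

Evaluation trace:
emit(9) @ H1 ⇒ out+=9
emit(3) @ H1 ⇒ out+=3
throw(3) @ H2 caught ⇒ 19
= 19

Answer: 19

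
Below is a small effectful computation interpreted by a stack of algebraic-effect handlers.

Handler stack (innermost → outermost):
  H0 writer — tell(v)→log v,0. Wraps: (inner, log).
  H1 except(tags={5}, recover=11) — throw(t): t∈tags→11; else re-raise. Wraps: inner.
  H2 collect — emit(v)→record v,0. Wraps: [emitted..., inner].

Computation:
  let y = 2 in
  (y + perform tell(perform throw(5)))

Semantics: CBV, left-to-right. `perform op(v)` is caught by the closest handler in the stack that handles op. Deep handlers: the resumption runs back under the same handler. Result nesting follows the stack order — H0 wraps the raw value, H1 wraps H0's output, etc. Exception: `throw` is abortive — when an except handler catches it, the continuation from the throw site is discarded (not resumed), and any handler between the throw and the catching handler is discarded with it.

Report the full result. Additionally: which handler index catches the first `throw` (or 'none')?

Answer: [11] ; first throw caught by: H1

Evaluation trace:
throw(5) @ H1 caught ⇒ 11
H2 returns [11]
= [11]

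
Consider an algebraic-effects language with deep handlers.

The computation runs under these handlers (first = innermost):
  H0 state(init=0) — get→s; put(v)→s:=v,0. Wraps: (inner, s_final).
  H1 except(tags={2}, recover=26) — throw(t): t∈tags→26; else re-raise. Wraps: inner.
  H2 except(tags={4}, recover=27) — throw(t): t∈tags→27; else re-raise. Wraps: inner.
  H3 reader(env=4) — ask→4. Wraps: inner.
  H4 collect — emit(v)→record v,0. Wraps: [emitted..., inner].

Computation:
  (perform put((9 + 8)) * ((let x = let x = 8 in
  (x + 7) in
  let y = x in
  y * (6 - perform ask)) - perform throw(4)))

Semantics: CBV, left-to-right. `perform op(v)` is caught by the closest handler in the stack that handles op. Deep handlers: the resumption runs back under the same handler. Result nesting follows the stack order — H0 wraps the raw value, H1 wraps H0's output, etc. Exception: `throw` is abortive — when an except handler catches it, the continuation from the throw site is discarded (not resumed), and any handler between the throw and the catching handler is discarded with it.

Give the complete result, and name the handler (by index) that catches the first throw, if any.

Step-by-step:
put(17) @ H0 ⇒ s:=17
ask @ H3 ⇒ 4
throw(4) @ H1 re-raised
throw(4) @ H2 caught ⇒ 27
H3 returns 27
H4 returns [27]
= [27]

Answer: [27] ; first throw caught by: H2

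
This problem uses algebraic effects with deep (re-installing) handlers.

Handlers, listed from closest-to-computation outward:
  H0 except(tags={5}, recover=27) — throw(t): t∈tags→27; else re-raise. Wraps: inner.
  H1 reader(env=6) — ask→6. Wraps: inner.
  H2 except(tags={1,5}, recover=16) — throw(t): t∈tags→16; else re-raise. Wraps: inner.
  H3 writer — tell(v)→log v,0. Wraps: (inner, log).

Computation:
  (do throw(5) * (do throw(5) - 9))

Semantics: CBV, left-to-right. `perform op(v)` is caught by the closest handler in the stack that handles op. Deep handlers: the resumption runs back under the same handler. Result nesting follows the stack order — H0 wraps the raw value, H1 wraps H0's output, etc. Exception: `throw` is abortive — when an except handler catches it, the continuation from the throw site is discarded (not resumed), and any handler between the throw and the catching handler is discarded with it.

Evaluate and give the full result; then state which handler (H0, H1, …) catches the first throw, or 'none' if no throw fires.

Working:
throw(5) @ H0 caught ⇒ 27
H1 returns 27
H2 returns 27
H3 returns (27, ())
= (27, ())

Answer: (27, ()) ; first throw caught by: H0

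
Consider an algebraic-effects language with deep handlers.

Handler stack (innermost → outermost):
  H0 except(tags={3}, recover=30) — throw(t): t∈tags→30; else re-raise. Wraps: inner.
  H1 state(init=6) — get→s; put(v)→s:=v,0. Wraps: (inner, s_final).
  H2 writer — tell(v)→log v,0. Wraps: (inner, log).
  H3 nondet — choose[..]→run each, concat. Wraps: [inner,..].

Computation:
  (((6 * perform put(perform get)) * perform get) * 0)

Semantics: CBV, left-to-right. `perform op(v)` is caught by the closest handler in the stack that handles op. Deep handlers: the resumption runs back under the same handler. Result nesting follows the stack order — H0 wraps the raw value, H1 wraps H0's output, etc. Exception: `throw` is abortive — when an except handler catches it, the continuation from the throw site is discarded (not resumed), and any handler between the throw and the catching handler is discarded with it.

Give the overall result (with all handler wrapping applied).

Evaluation trace:
get @ H1 ⇒ 6
put(6) @ H1 ⇒ s:=6
get @ H1 ⇒ 6
H0 returns 0
H1 returns (0, 6)
H2 returns ((0, 6), ())
H3 returns [((0, 6), ())]
= [((0, 6), ())]

Answer: [((0, 6), ())]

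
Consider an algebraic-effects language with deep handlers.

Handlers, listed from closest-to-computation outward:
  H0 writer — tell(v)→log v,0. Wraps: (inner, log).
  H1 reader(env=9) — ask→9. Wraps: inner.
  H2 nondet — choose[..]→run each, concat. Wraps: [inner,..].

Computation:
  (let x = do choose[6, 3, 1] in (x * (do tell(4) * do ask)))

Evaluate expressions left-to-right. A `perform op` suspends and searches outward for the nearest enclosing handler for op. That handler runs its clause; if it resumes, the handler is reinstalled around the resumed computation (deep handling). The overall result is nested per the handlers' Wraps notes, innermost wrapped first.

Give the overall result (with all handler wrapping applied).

Answer: [(0, (4)), (0, (4)), (0, (4))]

Working:
choose[6, 3, 1] @ H2
  branch[0] choose=6:
    tell(4) @ H0 ⇒ log+=4
    ask @ H1 ⇒ 9
    H0 returns (0, (4))
    H1 returns (0, (4))
    H2 returns [(0, (4))]
  branch[1] choose=3:
    tell(4) @ H0 ⇒ log+=4
    ask @ H1 ⇒ 9
    H0 returns (0, (4))
    H1 returns (0, (4))
    H2 returns [(0, (4))]
  branch[2] choose=1:
    tell(4) @ H0 ⇒ log+=4
    ask @ H1 ⇒ 9
    H0 returns (0, (4))
    H1 returns (0, (4))
    H2 returns [(0, (4))]
= [(0, (4)), (0, (4)), (0, (4))]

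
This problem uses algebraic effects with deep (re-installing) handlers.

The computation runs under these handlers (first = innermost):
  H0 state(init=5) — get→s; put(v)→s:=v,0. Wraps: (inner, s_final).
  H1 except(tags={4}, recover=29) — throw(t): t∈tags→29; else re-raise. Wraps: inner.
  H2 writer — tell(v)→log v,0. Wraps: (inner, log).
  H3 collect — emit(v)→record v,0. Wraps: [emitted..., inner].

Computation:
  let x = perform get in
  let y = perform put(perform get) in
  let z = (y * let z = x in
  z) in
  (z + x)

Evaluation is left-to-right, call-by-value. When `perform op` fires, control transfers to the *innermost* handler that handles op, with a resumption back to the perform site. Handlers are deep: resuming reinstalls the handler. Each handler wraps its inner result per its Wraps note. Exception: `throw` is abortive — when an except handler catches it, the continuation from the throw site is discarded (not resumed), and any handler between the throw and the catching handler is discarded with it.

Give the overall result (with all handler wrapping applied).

Evaluation trace:
get @ H0 ⇒ 5
get @ H0 ⇒ 5
put(5) @ H0 ⇒ s:=5
H0 returns (5, 5)
H1 returns (5, 5)
H2 returns ((5, 5), ())
H3 returns [((5, 5), ())]
= [((5, 5), ())]

Answer: [((5, 5), ())]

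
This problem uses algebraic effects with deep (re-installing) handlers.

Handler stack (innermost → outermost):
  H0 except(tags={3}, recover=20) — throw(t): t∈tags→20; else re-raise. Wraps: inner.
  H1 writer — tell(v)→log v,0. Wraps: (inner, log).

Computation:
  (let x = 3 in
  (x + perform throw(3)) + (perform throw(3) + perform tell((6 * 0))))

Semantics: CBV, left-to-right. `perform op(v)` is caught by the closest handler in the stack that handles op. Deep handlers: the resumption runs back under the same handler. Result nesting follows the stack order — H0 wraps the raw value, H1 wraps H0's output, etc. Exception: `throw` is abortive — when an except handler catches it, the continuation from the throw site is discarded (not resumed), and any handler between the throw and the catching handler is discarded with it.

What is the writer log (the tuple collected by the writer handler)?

Answer: ()

Step-by-step:
throw(3) @ H0 caught ⇒ 20
H1 returns (20, ())
= (20, ())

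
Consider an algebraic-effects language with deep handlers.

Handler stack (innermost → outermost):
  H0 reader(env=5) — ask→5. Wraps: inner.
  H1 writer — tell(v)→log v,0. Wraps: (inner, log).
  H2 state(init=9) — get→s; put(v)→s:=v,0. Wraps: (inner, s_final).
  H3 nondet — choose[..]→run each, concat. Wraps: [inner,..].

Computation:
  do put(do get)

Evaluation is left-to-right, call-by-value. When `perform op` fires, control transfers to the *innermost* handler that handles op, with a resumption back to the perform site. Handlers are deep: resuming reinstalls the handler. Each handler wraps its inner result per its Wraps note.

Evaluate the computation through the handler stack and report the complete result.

Answer: [((0, ()), 9)]

Working:
get @ H2 ⇒ 9
put(9) @ H2 ⇒ s:=9
H0 returns 0
H1 returns (0, ())
H2 returns ((0, ()), 9)
H3 returns [((0, ()), 9)]
= [((0, ()), 9)]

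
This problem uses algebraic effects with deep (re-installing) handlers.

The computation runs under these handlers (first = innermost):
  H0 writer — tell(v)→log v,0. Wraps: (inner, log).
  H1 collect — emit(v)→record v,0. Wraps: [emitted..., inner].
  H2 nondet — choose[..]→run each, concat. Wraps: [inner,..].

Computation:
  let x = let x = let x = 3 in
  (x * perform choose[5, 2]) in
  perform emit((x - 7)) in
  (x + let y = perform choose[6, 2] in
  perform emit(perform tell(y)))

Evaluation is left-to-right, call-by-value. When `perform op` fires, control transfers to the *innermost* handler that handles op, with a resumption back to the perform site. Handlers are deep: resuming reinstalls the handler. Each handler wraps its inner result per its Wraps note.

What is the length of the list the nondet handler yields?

Step-by-step:
choose[5, 2] @ H2
  branch[0] choose=5:
    emit(8) @ H1 ⇒ out+=8
    choose[6, 2] @ H2
      branch[0] choose=6:
        tell(6) @ H0 ⇒ log+=6
        emit(0) @ H1 ⇒ out+=0
        H0 returns (0, (6))
        H1 returns [8, 0, (0, (6))]
        H2 returns [[8, 0, (0, (6))]]
      branch[1] choose=2:
        tell(2) @ H0 ⇒ log+=2
        emit(0) @ H1 ⇒ out+=0
        H0 returns (0, (2))
        H1 returns [8, 0, (0, (2))]
        H2 returns [[8, 0, (0, (2))]]
  branch[1] choose=2:
    emit(-1) @ H1 ⇒ out+=-1
    choose[6, 2] @ H2
      branch[0] choose=6:
        tell(6) @ H0 ⇒ log+=6
        emit(0) @ H1 ⇒ out+=0
        H0 returns (0, (6))
        H1 returns [-1, 0, (0, (6))]
        H2 returns [[-1, 0, (0, (6))]]
      branch[1] choose=2:
        tell(2) @ H0 ⇒ log+=2
        emit(0) @ H1 ⇒ out+=0
        H0 returns (0, (2))
        H1 returns [-1, 0, (0, (2))]
        H2 returns [[-1, 0, (0, (2))]]
= [[8, 0, (0, (6))], [8, 0, (0, (2))], [-1, 0, (0, (6))], [-1, 0, (0, (2))]]

Answer: 4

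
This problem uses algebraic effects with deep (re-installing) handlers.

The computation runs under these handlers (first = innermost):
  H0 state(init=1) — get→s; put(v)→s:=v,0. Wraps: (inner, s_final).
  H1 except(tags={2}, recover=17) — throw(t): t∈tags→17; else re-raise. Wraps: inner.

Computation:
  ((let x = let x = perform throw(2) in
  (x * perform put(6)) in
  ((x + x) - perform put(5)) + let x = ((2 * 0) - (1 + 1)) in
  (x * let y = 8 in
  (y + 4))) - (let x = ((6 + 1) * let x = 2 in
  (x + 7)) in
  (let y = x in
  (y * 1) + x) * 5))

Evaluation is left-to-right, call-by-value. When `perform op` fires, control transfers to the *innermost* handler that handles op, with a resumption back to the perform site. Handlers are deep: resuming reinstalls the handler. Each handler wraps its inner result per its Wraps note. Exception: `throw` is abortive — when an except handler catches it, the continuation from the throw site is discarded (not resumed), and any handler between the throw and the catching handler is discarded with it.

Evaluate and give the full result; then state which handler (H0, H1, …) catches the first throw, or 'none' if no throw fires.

Evaluation trace:
throw(2) @ H1 caught ⇒ 17
= 17

Answer: 17 ; first throw caught by: H1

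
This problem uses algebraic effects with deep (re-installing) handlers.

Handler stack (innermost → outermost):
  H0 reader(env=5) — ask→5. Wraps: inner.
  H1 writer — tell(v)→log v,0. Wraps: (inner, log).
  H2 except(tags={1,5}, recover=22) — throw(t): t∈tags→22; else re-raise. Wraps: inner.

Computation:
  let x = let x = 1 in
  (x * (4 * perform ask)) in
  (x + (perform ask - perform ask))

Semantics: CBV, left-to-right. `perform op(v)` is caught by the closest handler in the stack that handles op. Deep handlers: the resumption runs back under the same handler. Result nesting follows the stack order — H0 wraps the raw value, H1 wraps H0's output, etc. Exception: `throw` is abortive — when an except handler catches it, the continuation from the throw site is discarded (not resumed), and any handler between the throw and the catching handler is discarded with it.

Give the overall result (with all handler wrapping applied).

Evaluation trace:
ask @ H0 ⇒ 5
ask @ H0 ⇒ 5
ask @ H0 ⇒ 5
H0 returns 20
H1 returns (20, ())
H2 returns (20, ())
= (20, ())

Answer: (20, ())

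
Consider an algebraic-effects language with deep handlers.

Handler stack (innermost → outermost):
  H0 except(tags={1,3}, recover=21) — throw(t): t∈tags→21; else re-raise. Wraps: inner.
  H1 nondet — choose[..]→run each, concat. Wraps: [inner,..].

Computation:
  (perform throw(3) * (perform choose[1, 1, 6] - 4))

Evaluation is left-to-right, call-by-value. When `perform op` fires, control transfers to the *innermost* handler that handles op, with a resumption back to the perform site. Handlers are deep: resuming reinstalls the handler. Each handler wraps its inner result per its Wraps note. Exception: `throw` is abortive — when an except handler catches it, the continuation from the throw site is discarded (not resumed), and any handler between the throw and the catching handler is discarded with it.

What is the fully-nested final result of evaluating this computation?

Answer: [21]

Evaluation trace:
throw(3) @ H0 caught ⇒ 21
H1 returns [21]
= [21]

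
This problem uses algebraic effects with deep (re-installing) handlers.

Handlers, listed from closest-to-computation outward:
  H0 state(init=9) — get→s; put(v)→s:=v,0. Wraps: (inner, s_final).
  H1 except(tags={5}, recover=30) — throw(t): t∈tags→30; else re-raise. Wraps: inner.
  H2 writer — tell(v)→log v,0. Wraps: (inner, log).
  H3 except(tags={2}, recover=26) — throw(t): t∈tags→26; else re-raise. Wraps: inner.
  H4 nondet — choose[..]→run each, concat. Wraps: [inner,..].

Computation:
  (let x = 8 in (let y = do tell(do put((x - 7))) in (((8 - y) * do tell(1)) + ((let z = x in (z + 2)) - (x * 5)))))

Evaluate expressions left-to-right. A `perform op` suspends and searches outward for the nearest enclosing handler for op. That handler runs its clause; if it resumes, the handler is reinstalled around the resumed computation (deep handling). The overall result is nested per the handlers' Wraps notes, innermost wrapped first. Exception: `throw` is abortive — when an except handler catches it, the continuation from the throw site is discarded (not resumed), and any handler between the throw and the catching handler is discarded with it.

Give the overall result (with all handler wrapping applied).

Evaluation trace:
put(1) @ H0 ⇒ s:=1
tell(0) @ H2 ⇒ log+=0
tell(1) @ H2 ⇒ log+=1
H0 returns (-30, 1)
H1 returns (-30, 1)
H2 returns ((-30, 1), (0, 1))
H3 returns ((-30, 1), (0, 1))
H4 returns [((-30, 1), (0, 1))]
= [((-30, 1), (0, 1))]

Answer: [((-30, 1), (0, 1))]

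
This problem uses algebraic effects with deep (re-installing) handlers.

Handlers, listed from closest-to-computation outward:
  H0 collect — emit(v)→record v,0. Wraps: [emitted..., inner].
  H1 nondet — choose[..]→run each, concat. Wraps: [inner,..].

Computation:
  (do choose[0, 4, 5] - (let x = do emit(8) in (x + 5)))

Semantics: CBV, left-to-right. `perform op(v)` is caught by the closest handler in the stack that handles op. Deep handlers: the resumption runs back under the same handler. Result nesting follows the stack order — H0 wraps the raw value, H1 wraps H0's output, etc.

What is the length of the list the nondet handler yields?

Working:
choose[0, 4, 5] @ H1
  branch[0] choose=0:
    emit(8) @ H0 ⇒ out+=8
    H0 returns [8, -5]
    H1 returns [[8, -5]]
  branch[1] choose=4:
    emit(8) @ H0 ⇒ out+=8
    H0 returns [8, -1]
    H1 returns [[8, -1]]
  branch[2] choose=5:
    emit(8) @ H0 ⇒ out+=8
    H0 returns [8, 0]
    H1 returns [[8, 0]]
= [[8, -5], [8, -1], [8, 0]]

Answer: 3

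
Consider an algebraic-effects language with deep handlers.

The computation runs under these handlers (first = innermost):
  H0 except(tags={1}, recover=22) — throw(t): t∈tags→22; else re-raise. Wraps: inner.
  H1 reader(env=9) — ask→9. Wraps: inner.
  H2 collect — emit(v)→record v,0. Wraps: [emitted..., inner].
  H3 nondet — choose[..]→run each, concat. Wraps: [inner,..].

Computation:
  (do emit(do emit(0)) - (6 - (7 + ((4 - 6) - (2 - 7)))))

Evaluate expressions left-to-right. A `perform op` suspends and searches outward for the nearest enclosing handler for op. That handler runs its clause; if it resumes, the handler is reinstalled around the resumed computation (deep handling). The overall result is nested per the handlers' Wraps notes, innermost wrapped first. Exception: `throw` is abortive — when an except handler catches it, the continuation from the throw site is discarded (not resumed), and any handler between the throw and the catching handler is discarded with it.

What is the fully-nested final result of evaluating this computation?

Answer: [[0, 0, 4]]

Step-by-step:
emit(0) @ H2 ⇒ out+=0
emit(0) @ H2 ⇒ out+=0
H0 returns 4
H1 returns 4
H2 returns [0, 0, 4]
H3 returns [[0, 0, 4]]
= [[0, 0, 4]]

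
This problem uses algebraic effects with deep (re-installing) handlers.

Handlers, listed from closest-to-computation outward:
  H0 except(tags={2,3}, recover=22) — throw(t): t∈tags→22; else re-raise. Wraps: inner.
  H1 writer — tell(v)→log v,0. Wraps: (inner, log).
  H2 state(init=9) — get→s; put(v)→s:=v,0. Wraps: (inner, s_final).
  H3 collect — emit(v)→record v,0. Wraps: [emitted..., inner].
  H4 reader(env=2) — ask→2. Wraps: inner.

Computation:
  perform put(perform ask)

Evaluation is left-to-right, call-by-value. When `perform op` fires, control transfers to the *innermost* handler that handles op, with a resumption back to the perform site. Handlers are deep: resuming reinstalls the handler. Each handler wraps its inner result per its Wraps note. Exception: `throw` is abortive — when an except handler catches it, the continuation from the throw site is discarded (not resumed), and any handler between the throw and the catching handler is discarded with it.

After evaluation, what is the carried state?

Answer: 2

Step-by-step:
ask @ H4 ⇒ 2
put(2) @ H2 ⇒ s:=2
H0 returns 0
H1 returns (0, ())
H2 returns ((0, ()), 2)
H3 returns [((0, ()), 2)]
H4 returns [((0, ()), 2)]
= [((0, ()), 2)]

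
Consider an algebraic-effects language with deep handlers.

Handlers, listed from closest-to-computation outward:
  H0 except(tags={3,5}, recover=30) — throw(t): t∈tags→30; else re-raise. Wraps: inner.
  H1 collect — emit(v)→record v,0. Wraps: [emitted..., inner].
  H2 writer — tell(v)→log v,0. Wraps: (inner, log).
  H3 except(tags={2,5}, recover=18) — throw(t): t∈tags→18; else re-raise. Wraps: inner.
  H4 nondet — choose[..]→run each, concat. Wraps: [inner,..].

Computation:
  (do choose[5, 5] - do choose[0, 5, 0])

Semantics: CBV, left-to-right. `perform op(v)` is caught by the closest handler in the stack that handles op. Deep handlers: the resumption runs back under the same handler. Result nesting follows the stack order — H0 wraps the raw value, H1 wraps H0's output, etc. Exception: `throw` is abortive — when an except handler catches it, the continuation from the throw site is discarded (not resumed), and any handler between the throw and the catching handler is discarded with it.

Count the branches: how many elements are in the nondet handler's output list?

Answer: 6

Step-by-step:
choose[5, 5] @ H4
  branch[0] choose=5:
    choose[0, 5, 0] @ H4
      branch[0] choose=0:
        H0 returns 5
        H1 returns [5]
        H2 returns ([5], ())
        H3 returns ([5], ())
        H4 returns [([5], ())]
      branch[1] choose=5:
        H0 returns 0
        H1 returns [0]
        H2 returns ([0], ())
        H3 returns ([0], ())
        H4 returns [([0], ())]
      branch[2] choose=0:
        H0 returns 5
        H1 returns [5]
        H2 returns ([5], ())
        H3 returns ([5], ())
        H4 returns [([5], ())]
  branch[1] choose=5:
    choose[0, 5, 0] @ H4
      branch[0] choose=0:
        H0 returns 5
        H1 returns [5]
        H2 returns ([5], ())
        H3 returns ([5], ())
        H4 returns [([5], ())]
      branch[1] choose=5:
        H0 returns 0
        H1 returns [0]
        H2 returns ([0], ())
        H3 returns ([0], ())
        H4 returns [([0], ())]
      branch[2] choose=0:
        H0 returns 5
        H1 returns [5]
        H2 returns ([5], ())
        H3 returns ([5], ())
        H4 returns [([5], ())]
= [([5], ()), ([0], ()), ([5], ()), ([5], ()), ([0], ()), ([5], ())]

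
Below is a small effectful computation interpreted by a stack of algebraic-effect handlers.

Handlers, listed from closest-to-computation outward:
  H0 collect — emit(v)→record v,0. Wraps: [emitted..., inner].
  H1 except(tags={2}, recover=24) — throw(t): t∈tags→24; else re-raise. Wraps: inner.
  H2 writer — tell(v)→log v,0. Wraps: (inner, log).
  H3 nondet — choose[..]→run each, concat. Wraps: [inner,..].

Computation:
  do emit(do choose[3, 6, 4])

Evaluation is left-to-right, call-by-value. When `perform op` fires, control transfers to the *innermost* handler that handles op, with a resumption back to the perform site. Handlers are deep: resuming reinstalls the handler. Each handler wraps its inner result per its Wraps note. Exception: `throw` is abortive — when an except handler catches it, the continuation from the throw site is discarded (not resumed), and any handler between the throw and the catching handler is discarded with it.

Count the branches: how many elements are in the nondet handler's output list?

Working:
choose[3, 6, 4] @ H3
  branch[0] choose=3:
    emit(3) @ H0 ⇒ out+=3
    H0 returns [3, 0]
    H1 returns [3, 0]
    H2 returns ([3, 0], ())
    H3 returns [([3, 0], ())]
  branch[1] choose=6:
    emit(6) @ H0 ⇒ out+=6
    H0 returns [6, 0]
    H1 returns [6, 0]
    H2 returns ([6, 0], ())
    H3 returns [([6, 0], ())]
  branch[2] choose=4:
    emit(4) @ H0 ⇒ out+=4
    H0 returns [4, 0]
    H1 returns [4, 0]
    H2 returns ([4, 0], ())
    H3 returns [([4, 0], ())]
= [([3, 0], ()), ([6, 0], ()), ([4, 0], ())]

Answer: 3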